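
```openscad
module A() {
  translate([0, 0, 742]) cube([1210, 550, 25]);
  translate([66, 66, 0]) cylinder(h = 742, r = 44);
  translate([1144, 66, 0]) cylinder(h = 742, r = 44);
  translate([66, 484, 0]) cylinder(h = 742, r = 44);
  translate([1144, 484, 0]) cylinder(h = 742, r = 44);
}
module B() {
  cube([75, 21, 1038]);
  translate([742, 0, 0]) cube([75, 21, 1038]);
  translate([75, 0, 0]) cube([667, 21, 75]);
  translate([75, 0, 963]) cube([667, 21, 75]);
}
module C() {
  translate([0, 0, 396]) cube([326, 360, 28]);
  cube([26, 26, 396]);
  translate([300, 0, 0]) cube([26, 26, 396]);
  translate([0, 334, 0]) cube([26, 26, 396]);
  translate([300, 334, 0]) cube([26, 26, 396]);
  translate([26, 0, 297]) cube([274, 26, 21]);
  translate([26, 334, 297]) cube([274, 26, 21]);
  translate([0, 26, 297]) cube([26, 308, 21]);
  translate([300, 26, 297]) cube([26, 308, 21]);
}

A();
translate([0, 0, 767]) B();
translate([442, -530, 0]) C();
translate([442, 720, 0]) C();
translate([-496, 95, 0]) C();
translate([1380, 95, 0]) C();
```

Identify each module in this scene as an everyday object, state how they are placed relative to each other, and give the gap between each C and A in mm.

Each stool's nearest face is 170 mm from the table's bounding box.

A is a table. B is a picture frame. C is a stool. The picture frame is on top of the table. Four stools sit around the table at the −y, +y, −x, +x sides. The gap between each stool and the table is 170 mm.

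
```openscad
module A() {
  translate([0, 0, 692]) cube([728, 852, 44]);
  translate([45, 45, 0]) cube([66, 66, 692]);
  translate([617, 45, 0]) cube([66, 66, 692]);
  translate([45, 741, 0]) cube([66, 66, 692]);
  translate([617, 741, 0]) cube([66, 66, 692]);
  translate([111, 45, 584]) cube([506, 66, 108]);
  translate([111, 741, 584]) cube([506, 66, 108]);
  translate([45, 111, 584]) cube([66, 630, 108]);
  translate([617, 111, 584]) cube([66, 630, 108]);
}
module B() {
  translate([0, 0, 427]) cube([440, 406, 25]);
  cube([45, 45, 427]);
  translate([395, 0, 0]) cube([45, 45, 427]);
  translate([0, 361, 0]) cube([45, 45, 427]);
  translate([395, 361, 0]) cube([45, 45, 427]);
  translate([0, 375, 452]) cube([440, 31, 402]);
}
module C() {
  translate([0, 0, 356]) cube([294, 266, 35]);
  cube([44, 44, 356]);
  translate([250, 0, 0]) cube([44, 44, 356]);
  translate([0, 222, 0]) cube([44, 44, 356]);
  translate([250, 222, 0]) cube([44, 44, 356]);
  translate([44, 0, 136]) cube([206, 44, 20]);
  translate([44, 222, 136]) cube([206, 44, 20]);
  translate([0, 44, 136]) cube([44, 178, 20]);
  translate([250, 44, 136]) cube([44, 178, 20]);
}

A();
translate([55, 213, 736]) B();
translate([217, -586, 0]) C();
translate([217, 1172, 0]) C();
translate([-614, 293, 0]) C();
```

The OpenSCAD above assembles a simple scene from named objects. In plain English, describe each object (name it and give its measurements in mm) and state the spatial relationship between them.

A is a table with a 728×852 mm rectangular top, 44 mm thick, top surface at z = 736 mm, supported by four 66×66 mm square legs, each inset 45 mm from the nearest pair of top edges, running from the floor. Four apron rails, 66 mm thick and 108 mm tall, run between adjacent legs with their top edges flush with the underside of the top and their outer faces flush with the legs' outer faces.

B is a chair: 440×406 mm seat, 25 mm thick, top at z = 452 mm, on four 45 mm square corner legs flush with the seat edges. A 31 mm thick backrest slab spans the full seat width, extending 402 mm above the seat top, its back face flush with the seat's +y edge.

C is a simple wooden stool: a rectangular seat 294 mm (x) by 266 mm (y), 35 mm thick, top face at z = 391 mm, on four square legs, each 44×44 mm in cross-section. The legs rest on z = 0, each flush with a corner of the seat. Four stretchers, 44 mm wide and 20 mm tall, connect adjacent legs with their undersides at z = 136 mm, each running between the inner faces of the legs it joins and aligned with the legs' outer faces on the other axis.

The chair is on top of the table. Three stools sit around the table at the −y, +y, −x sides.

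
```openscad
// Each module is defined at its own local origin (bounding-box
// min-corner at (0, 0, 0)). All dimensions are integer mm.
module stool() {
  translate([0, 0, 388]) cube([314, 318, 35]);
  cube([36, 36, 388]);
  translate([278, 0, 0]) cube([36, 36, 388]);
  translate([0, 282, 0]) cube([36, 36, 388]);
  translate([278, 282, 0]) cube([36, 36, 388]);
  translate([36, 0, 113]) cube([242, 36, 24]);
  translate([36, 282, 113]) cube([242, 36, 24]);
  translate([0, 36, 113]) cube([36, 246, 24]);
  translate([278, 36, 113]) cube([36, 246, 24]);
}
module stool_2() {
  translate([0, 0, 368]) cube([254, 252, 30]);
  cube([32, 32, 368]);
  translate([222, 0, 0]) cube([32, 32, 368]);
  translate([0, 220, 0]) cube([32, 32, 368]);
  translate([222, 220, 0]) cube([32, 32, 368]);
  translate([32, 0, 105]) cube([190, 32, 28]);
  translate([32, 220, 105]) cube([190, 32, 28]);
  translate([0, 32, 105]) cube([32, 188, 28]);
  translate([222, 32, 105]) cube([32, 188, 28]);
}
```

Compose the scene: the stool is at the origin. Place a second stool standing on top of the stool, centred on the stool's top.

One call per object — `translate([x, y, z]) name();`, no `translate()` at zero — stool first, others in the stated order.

stool();
translate([30, 33, 423]) stool_2();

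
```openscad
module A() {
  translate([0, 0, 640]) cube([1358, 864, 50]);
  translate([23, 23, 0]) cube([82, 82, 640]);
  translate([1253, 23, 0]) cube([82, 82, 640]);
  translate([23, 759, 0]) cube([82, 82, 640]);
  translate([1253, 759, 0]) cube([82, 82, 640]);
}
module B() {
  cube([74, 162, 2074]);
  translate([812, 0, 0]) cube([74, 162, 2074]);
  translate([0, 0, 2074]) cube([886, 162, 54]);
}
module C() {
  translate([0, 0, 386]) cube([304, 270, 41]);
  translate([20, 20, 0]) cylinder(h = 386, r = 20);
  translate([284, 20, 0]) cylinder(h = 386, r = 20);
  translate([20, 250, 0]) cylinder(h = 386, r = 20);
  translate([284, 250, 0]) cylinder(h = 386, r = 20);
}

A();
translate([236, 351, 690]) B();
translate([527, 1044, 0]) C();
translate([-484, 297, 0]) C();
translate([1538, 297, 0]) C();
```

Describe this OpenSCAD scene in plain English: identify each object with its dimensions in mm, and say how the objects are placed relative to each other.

A is a table with a 1358×864 mm rectangular top, 50 mm thick, top surface at z = 690 mm, supported by four 82×82 mm square legs, each inset 23 mm from the nearest pair of top edges, running from the floor.

B is a rectangular door frame: two vertical jambs of 74×162 mm section, 2074 mm tall, with a clear opening 738 mm wide between their inner faces. A header 54 mm tall and 162 mm deep lies on top of the jambs and spans the full outside width.

C is a four-legged stool. The seat is 304×270 mm, 41 mm thick, top at z = 427 mm. It stands on four round legs, each 40 mm in diameter, from z = 0 to the seat underside, each leg's axis is inset half a diameter from the nearest pair of seat edges (so the leg's bounding box is flush with the corner).

The door frame is on top of the table, centred. Three stools sit around the table at the +y, −x, +x sides.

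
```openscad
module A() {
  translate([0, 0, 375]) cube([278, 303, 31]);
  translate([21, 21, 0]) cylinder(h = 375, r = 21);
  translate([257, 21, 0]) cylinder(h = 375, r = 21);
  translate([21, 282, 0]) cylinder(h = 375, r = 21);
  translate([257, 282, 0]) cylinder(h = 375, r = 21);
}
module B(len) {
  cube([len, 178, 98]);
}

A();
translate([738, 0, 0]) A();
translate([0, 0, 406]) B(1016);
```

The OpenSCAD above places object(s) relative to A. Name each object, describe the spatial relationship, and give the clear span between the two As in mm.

Second stool starts at x = 738; first ends at x = 278; clear span = 738 − 278 = 460 mm.

A is a stool. B is a beam. A beam spans the tops of two stools. The clear span between the two stools is 460 mm.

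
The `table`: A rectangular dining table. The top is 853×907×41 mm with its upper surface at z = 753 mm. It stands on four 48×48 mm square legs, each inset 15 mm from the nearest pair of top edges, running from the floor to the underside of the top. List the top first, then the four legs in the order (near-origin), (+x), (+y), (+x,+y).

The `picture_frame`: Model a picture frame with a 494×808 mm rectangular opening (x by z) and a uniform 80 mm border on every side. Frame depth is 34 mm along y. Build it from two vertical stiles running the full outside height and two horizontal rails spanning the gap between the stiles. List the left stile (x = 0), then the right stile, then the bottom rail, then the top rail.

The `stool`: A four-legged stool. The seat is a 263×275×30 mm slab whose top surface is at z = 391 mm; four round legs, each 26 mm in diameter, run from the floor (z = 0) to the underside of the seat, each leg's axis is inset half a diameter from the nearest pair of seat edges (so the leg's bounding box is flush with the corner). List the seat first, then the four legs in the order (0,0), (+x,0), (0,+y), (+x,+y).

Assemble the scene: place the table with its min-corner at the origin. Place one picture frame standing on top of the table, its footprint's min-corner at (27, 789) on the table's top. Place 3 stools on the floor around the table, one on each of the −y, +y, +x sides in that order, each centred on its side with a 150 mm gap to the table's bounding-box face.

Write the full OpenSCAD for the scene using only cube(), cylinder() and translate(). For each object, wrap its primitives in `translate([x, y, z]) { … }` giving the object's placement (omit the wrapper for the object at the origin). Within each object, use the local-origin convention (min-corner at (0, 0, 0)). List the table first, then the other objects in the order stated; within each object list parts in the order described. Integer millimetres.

translate([0, 0, 712]) cube([853, 907, 41]);
translate([15, 15, 0]) cube([48, 48, 712]);
translate([790, 15, 0]) cube([48, 48, 712]);
translate([15, 844, 0]) cube([48, 48, 712]);
translate([790, 844, 0]) cube([48, 48, 712]);
translate([27, 789, 753]) {
  cube([80, 34, 968]);
  translate([574, 0, 0]) cube([80, 34, 968]);
  translate([80, 0, 0]) cube([494, 34, 80]);
  translate([80, 0, 888]) cube([494, 34, 80]);
}
translate([295, -425, 0]) {
  translate([0, 0, 361]) cube([263, 275, 30]);
  translate([13, 13, 0]) cylinder(h = 361, r = 13);
  translate([250, 13, 0]) cylinder(h = 361, r = 13);
  translate([13, 262, 0]) cylinder(h = 361, r = 13);
  translate([250, 262, 0]) cylinder(h = 361, r = 13);
}
translate([295, 1057, 0]) {
  translate([0, 0, 361]) cube([263, 275, 30]);
  translate([13, 13, 0]) cylinder(h = 361, r = 13);
  translate([250, 13, 0]) cylinder(h = 361, r = 13);
  translate([13, 262, 0]) cylinder(h = 361, r = 13);
  translate([250, 262, 0]) cylinder(h = 361, r = 13);
}
translate([1003, 316, 0]) {
  translate([0, 0, 361]) cube([263, 275, 30]);
  translate([13, 13, 0]) cylinder(h = 361, r = 13);
  translate([250, 13, 0]) cylinder(h = 361, r = 13);
  translate([13, 262, 0]) cylinder(h = 361, r = 13);
  translate([250, 262, 0]) cylinder(h = 361, r = 13);
}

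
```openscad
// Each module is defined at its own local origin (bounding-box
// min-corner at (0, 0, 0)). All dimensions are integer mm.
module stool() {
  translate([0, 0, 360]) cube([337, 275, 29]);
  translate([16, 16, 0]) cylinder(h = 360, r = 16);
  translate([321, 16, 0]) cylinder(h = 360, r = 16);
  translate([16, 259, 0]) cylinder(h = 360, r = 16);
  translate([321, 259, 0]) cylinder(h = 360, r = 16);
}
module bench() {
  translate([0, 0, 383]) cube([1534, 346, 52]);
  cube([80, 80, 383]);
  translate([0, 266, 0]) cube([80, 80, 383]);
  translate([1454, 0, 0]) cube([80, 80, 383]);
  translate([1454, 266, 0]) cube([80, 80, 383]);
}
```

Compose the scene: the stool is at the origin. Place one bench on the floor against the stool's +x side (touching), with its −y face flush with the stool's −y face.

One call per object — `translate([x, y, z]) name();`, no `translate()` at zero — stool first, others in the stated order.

stool();
translate([337, 0, 0]) bench();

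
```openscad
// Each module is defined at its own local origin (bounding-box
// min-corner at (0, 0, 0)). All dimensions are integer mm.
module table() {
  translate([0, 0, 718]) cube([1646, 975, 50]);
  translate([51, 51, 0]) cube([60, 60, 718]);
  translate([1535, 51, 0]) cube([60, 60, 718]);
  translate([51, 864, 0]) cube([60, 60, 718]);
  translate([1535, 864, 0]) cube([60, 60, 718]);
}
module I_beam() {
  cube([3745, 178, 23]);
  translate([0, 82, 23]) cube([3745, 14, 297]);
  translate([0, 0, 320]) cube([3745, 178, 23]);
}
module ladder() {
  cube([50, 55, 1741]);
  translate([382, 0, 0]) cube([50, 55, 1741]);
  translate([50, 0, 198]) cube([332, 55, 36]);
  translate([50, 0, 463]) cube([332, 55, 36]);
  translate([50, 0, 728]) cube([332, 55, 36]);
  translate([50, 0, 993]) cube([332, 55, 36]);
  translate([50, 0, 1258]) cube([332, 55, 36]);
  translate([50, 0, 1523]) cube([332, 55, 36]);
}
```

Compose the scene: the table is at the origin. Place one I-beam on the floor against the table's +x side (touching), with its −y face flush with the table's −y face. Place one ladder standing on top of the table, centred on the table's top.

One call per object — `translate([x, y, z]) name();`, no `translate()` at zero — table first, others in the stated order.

table();
translate([1646, 0, 0]) I_beam();
translate([607, 460, 768]) ladder();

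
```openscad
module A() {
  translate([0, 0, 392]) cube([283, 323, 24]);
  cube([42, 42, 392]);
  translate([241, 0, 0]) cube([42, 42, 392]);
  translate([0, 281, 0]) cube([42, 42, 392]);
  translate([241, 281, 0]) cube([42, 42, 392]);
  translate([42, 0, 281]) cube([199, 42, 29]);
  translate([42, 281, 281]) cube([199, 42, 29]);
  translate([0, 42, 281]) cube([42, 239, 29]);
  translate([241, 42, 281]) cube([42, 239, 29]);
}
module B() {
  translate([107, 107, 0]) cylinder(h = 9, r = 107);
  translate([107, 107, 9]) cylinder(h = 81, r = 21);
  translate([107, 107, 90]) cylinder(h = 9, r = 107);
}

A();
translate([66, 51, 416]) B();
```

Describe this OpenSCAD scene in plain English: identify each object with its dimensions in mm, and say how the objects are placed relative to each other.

A is a simple wooden stool: a rectangular seat 283 mm (x) by 323 mm (y), 24 mm thick, top face at z = 416 mm, on four square legs, each 42×42 mm in cross-section. The legs rest on z = 0, each flush with a corner of the seat. Four stretchers, 42 mm wide and 29 mm tall, connect adjacent legs with their undersides at z = 281 mm, each running between the inner faces of the legs it joins and aligned with the legs' outer faces on the other axis.

B is a spool: two coaxial disc flanges of radius 107 mm and thickness 9 mm, joined by a core cylinder of radius 21 mm and height 81 mm. The lower flange rests on z = 0 and the three cylinders share a vertical axis.

The spool is on top of the stool.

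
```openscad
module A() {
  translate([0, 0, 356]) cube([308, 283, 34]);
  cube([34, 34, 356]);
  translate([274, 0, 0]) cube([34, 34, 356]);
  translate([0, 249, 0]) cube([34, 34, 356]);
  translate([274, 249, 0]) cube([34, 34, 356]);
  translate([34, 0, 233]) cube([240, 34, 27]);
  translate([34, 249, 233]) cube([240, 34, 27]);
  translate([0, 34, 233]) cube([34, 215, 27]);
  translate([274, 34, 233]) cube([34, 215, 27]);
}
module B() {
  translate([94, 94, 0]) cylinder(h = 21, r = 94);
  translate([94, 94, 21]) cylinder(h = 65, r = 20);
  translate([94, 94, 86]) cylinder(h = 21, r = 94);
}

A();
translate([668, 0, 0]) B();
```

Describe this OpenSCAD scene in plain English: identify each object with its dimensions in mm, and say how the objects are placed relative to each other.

A is a four-legged stool. The seat is 308×283 mm, 34 mm thick, top at z = 390 mm. It stands on four square legs, each 34×34 mm in cross-section, from z = 0 to the seat underside, each flush with a corner of the seat. Four stretchers, 34 mm wide and 27 mm tall, connect adjacent legs with their undersides at z = 233 mm, each running between the inner faces of the legs it joins and aligned with the legs' outer faces on the other axis.

B is a spool: two coaxial disc flanges of radius 94 mm and thickness 21 mm, joined by a core cylinder of radius 20 mm and height 65 mm. The lower flange rests on z = 0 and the three cylinders share a vertical axis.

The spool is on the floor beside the stool on its +x side.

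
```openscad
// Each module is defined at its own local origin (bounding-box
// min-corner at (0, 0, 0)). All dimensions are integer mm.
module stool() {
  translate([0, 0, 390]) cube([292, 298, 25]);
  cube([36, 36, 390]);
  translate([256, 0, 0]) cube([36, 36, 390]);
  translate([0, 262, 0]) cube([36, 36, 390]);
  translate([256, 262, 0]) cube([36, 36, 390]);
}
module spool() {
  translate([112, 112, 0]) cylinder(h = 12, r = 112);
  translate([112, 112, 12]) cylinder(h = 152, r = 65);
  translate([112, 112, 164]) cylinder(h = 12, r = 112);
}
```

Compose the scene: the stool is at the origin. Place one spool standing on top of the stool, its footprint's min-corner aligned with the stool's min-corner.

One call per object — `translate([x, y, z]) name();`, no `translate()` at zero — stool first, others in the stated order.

stool();
translate([0, 0, 415]) spool();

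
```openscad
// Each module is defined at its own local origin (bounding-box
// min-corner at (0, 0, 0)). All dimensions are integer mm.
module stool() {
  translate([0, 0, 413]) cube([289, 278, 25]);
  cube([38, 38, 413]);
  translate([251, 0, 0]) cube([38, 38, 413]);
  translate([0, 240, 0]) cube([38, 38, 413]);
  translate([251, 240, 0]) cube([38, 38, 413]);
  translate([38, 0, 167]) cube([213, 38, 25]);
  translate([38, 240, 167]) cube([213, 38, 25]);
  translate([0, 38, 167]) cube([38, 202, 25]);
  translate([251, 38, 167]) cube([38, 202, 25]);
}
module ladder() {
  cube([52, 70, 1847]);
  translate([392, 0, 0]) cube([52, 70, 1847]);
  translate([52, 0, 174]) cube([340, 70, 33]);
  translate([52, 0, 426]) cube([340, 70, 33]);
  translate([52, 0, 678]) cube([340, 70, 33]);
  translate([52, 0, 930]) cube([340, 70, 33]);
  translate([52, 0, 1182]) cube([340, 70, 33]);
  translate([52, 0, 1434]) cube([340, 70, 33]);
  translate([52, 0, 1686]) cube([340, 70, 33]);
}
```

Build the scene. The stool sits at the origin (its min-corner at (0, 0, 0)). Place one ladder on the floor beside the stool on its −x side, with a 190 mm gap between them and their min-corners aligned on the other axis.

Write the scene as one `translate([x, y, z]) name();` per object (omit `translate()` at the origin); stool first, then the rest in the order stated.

stool();
translate([-634, 0, 0]) ladder();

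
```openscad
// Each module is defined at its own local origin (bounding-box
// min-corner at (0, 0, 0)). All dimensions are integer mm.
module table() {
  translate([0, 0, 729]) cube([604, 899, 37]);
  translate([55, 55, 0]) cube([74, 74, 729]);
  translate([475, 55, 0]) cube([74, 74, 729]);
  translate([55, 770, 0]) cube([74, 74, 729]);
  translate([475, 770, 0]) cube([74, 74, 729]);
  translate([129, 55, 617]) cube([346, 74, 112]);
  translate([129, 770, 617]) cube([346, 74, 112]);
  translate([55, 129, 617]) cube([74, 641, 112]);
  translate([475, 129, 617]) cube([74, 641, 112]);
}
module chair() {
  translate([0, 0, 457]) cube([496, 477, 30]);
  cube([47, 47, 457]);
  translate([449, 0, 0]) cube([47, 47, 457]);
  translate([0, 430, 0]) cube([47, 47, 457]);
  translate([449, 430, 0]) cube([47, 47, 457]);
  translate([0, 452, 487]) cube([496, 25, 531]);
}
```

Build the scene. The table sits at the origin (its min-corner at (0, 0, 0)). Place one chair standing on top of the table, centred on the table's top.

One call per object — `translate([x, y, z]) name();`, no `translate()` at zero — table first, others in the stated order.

table();
translate([54, 211, 766]) chair();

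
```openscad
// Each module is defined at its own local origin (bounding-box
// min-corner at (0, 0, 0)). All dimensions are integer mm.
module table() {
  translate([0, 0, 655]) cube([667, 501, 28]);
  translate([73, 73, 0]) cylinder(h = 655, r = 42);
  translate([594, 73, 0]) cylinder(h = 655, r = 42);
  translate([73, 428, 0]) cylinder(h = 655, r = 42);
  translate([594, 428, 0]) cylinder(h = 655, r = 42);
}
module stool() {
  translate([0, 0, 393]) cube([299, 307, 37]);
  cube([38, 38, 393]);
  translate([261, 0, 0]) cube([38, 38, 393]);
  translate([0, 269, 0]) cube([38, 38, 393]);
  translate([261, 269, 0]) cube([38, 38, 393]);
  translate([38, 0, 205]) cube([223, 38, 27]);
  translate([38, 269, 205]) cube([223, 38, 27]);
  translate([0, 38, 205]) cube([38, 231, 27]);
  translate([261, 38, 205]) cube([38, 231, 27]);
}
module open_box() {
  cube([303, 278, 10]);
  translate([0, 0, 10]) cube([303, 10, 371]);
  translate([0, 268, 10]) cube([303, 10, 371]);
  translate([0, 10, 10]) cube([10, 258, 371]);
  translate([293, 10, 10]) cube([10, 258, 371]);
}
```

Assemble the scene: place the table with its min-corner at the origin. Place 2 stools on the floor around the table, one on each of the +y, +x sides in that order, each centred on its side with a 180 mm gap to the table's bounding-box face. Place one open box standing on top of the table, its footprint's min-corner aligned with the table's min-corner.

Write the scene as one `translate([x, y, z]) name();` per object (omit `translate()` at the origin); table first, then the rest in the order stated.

table();
translate([184, 681, 0]) stool();
translate([847, 97, 0]) stool();
translate([0, 0, 683]) open_box();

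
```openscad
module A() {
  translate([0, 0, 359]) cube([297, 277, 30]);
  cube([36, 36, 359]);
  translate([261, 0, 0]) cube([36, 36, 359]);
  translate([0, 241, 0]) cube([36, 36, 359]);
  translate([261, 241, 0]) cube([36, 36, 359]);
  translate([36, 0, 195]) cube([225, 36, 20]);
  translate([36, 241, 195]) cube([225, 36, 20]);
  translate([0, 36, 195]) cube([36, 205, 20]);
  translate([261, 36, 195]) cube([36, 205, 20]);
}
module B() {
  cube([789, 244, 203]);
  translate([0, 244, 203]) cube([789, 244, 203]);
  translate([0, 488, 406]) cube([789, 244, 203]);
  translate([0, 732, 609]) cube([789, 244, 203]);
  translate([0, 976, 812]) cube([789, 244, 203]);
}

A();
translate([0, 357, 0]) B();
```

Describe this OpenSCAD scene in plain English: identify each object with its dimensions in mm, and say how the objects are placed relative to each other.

A is a simple wooden stool: a rectangular seat 297 mm (x) by 277 mm (y), 30 mm thick, top face at z = 389 mm, on four square legs, each 36×36 mm in cross-section. The legs rest on z = 0, each flush with a corner of the seat. Four stretchers, 36 mm wide and 20 mm tall, connect adjacent legs with their undersides at z = 195 mm, each running between the inner faces of the legs it joins and aligned with the legs' outer faces on the other axis.

B is a straight staircase of 5 solid steps. Each step is 789 mm wide (x), 244 mm deep (y, the going) and 203 mm tall (the rise). The first step rests on the floor; each subsequent step sits one going further in +y and one rise higher in +z, directly behind and above the previous step with no overlap.

The staircase is on the floor beside the stool on its +y side.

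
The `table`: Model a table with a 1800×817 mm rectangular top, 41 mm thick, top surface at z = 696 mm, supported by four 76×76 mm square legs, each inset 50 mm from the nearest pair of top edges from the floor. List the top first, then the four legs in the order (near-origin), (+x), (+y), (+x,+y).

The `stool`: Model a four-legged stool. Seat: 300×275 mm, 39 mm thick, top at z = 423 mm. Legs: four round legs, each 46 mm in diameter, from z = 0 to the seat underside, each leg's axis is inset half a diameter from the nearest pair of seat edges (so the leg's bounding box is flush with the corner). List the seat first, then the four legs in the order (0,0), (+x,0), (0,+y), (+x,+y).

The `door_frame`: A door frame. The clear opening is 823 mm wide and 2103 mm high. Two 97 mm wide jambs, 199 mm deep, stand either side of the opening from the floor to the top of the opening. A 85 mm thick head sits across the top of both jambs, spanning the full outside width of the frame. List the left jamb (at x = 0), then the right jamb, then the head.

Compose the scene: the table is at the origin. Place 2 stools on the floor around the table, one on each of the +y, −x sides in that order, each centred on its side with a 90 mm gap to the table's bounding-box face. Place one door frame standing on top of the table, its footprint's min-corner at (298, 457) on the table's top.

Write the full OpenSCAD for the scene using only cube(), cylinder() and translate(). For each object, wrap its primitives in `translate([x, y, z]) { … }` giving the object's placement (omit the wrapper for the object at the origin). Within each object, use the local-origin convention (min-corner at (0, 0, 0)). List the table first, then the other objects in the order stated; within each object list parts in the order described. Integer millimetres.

translate([0, 0, 655]) cube([1800, 817, 41]);
translate([50, 50, 0]) cube([76, 76, 655]);
translate([1674, 50, 0]) cube([76, 76, 655]);
translate([50, 691, 0]) cube([76, 76, 655]);
translate([1674, 691, 0]) cube([76, 76, 655]);
translate([750, 907, 0]) {
  translate([0, 0, 384]) cube([300, 275, 39]);
  translate([23, 23, 0]) cylinder(h = 384, r = 23);
  translate([277, 23, 0]) cylinder(h = 384, r = 23);
  translate([23, 252, 0]) cylinder(h = 384, r = 23);
  translate([277, 252, 0]) cylinder(h = 384, r = 23);
}
translate([-390, 271, 0]) {
  translate([0, 0, 384]) cube([300, 275, 39]);
  translate([23, 23, 0]) cylinder(h = 384, r = 23);
  translate([277, 23, 0]) cylinder(h = 384, r = 23);
  translate([23, 252, 0]) cylinder(h = 384, r = 23);
  translate([277, 252, 0]) cylinder(h = 384, r = 23);
}
translate([298, 457, 696]) {
  cube([97, 199, 2103]);
  translate([920, 0, 0]) cube([97, 199, 2103]);
  translate([0, 0, 2103]) cube([1017, 199, 85]);
}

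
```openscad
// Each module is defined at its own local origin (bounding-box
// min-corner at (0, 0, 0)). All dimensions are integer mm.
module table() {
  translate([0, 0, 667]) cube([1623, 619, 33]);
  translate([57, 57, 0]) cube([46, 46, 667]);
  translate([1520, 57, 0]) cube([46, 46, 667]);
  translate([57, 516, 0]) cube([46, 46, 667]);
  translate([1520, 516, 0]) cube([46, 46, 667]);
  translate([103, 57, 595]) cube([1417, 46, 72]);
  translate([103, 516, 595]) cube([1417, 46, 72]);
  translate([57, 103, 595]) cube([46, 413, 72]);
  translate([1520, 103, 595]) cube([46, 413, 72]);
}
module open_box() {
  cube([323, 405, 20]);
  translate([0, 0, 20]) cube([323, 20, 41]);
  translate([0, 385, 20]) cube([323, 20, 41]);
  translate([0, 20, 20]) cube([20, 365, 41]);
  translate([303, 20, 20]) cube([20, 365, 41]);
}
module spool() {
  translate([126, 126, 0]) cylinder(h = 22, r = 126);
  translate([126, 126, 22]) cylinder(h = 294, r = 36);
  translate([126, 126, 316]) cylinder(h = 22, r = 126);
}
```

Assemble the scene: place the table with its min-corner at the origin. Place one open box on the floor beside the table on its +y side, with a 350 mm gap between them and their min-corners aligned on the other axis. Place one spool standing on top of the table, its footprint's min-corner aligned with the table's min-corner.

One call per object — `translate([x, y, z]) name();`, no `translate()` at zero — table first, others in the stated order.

table();
translate([0, 969, 0]) open_box();
translate([0, 0, 700]) spool();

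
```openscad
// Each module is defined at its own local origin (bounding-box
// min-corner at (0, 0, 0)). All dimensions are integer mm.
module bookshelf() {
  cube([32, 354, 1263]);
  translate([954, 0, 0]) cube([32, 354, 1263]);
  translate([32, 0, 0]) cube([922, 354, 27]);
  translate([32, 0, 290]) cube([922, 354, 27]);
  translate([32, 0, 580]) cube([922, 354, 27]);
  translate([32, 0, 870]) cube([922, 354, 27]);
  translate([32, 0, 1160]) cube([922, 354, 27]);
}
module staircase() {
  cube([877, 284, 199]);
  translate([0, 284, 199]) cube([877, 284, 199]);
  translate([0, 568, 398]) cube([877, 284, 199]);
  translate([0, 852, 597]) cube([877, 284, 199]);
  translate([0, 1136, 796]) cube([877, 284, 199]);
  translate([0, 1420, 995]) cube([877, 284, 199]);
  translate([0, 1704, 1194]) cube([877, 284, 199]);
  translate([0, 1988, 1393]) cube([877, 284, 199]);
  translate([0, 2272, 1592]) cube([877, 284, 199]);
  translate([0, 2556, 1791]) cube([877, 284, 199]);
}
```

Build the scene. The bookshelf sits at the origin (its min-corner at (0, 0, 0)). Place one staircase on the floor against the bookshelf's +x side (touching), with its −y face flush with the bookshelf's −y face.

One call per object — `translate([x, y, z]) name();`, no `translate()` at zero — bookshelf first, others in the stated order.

bookshelf();
translate([986, 0, 0]) staircase();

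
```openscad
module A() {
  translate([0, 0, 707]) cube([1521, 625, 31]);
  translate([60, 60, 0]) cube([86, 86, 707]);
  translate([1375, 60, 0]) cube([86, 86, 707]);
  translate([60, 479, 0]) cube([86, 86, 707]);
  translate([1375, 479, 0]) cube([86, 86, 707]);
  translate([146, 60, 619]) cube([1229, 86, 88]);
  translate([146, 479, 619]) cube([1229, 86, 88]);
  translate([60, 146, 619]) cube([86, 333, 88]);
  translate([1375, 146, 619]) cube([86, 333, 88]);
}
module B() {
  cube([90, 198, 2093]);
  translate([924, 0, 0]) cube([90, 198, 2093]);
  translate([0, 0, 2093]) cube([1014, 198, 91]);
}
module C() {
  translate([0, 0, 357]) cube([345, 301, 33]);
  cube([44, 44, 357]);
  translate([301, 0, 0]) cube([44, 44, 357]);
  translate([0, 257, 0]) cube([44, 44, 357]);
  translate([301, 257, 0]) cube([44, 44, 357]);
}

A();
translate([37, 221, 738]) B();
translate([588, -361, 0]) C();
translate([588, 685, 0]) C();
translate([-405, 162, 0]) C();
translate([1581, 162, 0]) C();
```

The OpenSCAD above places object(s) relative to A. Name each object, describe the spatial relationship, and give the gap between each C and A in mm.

Each stool's nearest face is 60 mm from the table's bounding box.

A is a table. B is a door frame. C is a stool. The door frame is on top of the table. Four stools sit around the table at the −y, +y, −x, +x sides. The gap between each stool and the table is 60 mm.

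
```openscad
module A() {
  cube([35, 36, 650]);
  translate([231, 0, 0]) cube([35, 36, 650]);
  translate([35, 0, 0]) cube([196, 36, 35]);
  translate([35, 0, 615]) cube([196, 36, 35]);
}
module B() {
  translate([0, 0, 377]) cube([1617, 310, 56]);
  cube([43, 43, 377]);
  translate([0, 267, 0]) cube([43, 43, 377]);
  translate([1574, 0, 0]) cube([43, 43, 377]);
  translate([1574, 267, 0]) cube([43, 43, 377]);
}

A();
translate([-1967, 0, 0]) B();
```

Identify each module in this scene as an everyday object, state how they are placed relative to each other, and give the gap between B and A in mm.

The bench's nearest face is 350 mm from the picture frame's −x face.

A is a picture frame. B is a bench. The bench is on the floor beside the picture frame on its −x side. The gap between the bench and the picture frame is 350 mm.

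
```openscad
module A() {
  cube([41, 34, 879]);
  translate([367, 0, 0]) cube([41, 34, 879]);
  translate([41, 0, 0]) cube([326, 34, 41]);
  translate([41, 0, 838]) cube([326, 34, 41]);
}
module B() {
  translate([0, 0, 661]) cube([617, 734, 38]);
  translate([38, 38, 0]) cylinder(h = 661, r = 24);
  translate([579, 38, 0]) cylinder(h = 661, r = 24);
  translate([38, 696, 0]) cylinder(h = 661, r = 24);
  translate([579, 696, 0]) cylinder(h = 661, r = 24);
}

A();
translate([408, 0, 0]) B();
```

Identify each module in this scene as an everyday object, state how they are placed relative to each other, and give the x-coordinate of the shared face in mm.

A is a picture frame. B is a table. The table is against the picture frame's +x side, with their −y faces flush. The x-coordinate of the shared face is 408 mm.

The picture frame's +x face and the table's −x face are both at x = 408 mm.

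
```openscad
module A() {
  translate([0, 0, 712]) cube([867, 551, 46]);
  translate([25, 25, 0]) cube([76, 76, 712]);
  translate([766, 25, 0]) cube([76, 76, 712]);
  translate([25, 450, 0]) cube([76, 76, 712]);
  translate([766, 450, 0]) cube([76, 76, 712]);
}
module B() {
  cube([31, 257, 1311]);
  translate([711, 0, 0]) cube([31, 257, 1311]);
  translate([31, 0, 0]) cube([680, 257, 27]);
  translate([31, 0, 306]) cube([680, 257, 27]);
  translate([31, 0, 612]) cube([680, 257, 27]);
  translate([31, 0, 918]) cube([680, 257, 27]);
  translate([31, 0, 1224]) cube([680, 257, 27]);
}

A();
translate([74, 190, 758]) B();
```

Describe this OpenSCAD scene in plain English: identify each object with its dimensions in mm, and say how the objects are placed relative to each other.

A is a rectangular dining table. The top is 867×551×46 mm with its upper surface at z = 758 mm. It stands on four 76×76 mm square legs, each inset 25 mm from the nearest pair of top edges, running from the floor to the underside of the top.

B is a bookshelf 742 mm wide overall, 257 mm deep and 1311 mm tall. The two sides are 31 mm thick vertical panels. 5 horizontal shelves of 27 mm thickness span between the inner faces of the sides; the lowest shelf sits on the floor and shelves are stacked with a clear vertical gap of 279 mm between each pair.

The bookshelf is on top of the table.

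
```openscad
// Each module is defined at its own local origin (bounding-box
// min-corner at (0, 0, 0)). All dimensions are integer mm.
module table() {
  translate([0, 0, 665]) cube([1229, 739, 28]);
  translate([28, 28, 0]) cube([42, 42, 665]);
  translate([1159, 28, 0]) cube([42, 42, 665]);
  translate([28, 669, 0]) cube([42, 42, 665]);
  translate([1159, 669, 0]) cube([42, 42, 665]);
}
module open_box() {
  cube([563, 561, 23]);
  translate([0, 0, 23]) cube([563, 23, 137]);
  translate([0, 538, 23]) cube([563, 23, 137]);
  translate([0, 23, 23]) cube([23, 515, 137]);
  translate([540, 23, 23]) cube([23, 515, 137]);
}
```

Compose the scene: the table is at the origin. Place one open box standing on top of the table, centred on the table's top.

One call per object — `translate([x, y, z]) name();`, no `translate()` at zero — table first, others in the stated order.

table();
translate([333, 89, 693]) open_box();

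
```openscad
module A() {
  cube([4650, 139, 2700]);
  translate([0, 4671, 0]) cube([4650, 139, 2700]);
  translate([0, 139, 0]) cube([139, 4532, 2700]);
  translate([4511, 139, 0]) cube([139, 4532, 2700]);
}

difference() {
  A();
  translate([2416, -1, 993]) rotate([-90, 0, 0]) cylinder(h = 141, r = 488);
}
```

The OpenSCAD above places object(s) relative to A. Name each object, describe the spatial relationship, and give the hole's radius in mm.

A is a house frame. The house frame has a circular hole through its front wall. The hole's radius is 488 mm.

The subtracted cylinder has r = 488 mm.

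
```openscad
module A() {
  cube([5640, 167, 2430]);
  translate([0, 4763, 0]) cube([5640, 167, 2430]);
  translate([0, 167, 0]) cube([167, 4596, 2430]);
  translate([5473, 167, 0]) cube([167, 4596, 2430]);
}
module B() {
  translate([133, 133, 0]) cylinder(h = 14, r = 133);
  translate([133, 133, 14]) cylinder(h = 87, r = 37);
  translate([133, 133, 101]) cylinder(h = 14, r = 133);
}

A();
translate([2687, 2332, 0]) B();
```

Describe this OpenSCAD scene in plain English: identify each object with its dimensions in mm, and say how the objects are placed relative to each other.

A is the wall frame of a small rectangular building: four walls, each 2430 mm tall and 167 mm thick, enclosing a footprint 5640 mm (x) by 4930 mm (y) outside-to-outside, with no floor or roof. The front and back walls (the −y and +y sides) span the full width; the two side walls fit between them.

B is a spool: two coaxial disc flanges of radius 133 mm and thickness 14 mm, joined by a core cylinder of radius 37 mm and height 87 mm. The lower flange rests on z = 0 and the three cylinders share a vertical axis.

The spool sits inside the house frame, centred.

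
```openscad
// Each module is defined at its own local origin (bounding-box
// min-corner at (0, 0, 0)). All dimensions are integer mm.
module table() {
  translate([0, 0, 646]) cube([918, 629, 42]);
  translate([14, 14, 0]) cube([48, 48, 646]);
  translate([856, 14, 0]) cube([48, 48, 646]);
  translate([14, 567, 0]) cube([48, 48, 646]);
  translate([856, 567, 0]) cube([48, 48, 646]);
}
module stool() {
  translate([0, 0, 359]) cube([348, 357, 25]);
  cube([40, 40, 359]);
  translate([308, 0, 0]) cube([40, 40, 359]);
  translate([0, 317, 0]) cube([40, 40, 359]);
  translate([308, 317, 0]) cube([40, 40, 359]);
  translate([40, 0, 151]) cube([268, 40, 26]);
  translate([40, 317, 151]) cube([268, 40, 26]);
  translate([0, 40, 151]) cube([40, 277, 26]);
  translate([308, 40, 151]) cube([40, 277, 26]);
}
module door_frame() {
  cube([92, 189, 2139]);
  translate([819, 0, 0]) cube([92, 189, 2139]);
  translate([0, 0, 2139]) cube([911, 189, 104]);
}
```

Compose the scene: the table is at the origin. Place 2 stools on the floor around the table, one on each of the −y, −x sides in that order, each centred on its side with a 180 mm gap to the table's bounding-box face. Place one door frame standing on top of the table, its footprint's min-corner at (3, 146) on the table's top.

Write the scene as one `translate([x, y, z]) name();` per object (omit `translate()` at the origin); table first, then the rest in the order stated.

table();
translate([285, -537, 0]) stool();
translate([-528, 136, 0]) stool();
translate([3, 146, 688]) door_frame();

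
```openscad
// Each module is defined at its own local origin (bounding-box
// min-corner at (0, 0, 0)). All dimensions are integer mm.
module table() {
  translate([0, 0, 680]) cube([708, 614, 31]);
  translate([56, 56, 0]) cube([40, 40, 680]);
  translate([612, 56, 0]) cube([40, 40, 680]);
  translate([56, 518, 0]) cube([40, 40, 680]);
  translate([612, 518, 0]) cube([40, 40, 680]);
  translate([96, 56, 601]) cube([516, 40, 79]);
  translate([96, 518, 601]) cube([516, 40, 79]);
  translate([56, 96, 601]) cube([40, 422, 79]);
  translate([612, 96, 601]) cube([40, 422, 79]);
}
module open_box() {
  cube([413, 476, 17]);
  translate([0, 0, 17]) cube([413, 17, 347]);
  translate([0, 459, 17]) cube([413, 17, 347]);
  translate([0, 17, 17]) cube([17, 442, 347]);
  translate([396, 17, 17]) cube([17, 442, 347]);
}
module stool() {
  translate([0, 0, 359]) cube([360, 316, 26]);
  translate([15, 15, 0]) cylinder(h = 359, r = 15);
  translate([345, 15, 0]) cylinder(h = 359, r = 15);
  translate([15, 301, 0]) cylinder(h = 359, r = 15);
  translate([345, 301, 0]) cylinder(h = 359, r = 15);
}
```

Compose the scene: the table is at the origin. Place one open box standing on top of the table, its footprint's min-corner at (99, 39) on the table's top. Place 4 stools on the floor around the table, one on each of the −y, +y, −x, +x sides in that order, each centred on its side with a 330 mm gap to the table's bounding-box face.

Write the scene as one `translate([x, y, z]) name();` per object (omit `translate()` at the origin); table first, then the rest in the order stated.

table();
translate([99, 39, 711]) open_box();
translate([174, -646, 0]) stool();
translate([174, 944, 0]) stool();
translate([-690, 149, 0]) stool();
translate([1038, 149, 0]) stool();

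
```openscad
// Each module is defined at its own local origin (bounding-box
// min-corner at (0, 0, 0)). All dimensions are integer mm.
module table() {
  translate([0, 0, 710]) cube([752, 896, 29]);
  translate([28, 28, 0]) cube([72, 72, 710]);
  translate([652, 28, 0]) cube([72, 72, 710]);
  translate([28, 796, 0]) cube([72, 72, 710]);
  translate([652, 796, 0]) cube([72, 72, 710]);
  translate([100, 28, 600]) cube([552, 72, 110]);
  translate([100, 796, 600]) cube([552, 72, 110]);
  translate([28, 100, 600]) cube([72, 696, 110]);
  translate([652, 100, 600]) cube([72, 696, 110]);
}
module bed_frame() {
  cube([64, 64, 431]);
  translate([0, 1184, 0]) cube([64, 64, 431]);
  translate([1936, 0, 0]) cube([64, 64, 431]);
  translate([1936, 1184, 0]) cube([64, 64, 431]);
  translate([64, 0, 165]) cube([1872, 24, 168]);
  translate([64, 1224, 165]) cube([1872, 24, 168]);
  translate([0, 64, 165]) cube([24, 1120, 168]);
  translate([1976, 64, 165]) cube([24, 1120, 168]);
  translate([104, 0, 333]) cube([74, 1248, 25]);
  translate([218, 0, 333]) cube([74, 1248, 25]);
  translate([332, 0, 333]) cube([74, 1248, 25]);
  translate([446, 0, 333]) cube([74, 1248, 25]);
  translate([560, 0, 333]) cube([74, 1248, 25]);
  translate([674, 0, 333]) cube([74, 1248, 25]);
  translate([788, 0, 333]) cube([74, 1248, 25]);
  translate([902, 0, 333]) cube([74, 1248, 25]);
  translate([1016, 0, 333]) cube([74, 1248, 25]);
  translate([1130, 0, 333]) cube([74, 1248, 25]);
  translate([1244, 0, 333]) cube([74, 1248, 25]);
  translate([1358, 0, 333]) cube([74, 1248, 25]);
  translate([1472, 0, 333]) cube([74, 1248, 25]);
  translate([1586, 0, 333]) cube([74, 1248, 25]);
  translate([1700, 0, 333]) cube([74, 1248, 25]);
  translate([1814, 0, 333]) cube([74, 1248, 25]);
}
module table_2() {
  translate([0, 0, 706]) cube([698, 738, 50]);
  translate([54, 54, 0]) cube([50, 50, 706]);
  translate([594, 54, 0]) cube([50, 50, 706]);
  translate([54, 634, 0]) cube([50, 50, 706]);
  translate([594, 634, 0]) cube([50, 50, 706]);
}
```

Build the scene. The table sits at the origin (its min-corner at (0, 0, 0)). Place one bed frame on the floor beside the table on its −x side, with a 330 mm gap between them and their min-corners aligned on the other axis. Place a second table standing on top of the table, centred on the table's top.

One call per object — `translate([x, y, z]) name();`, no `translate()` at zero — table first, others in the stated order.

table();
translate([-2330, 0, 0]) bed_frame();
translate([27, 79, 739]) table_2();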